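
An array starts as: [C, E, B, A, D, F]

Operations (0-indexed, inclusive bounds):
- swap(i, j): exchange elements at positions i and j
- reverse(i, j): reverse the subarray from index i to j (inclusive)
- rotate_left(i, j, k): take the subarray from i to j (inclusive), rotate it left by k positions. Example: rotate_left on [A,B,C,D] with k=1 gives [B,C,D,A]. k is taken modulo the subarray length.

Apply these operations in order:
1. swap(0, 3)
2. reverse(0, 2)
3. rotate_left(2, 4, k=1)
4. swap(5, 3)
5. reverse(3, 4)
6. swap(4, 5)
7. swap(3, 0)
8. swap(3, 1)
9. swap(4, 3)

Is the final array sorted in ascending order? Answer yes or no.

After 1 (swap(0, 3)): [A, E, B, C, D, F]
After 2 (reverse(0, 2)): [B, E, A, C, D, F]
After 3 (rotate_left(2, 4, k=1)): [B, E, C, D, A, F]
After 4 (swap(5, 3)): [B, E, C, F, A, D]
After 5 (reverse(3, 4)): [B, E, C, A, F, D]
After 6 (swap(4, 5)): [B, E, C, A, D, F]
After 7 (swap(3, 0)): [A, E, C, B, D, F]
After 8 (swap(3, 1)): [A, B, C, E, D, F]
After 9 (swap(4, 3)): [A, B, C, D, E, F]

Answer: yes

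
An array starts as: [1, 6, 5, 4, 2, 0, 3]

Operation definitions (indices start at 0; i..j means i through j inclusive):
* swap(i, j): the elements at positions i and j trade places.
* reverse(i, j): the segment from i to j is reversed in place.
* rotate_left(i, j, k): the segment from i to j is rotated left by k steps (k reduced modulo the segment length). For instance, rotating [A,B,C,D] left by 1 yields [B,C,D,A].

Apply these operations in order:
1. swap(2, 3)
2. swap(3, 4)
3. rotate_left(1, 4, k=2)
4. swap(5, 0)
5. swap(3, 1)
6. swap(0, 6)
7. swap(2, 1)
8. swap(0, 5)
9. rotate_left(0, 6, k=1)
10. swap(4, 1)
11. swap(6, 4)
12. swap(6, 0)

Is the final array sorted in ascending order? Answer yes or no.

After 1 (swap(2, 3)): [1, 6, 4, 5, 2, 0, 3]
After 2 (swap(3, 4)): [1, 6, 4, 2, 5, 0, 3]
After 3 (rotate_left(1, 4, k=2)): [1, 2, 5, 6, 4, 0, 3]
After 4 (swap(5, 0)): [0, 2, 5, 6, 4, 1, 3]
After 5 (swap(3, 1)): [0, 6, 5, 2, 4, 1, 3]
After 6 (swap(0, 6)): [3, 6, 5, 2, 4, 1, 0]
After 7 (swap(2, 1)): [3, 5, 6, 2, 4, 1, 0]
After 8 (swap(0, 5)): [1, 5, 6, 2, 4, 3, 0]
After 9 (rotate_left(0, 6, k=1)): [5, 6, 2, 4, 3, 0, 1]
After 10 (swap(4, 1)): [5, 3, 2, 4, 6, 0, 1]
After 11 (swap(6, 4)): [5, 3, 2, 4, 1, 0, 6]
After 12 (swap(6, 0)): [6, 3, 2, 4, 1, 0, 5]

Answer: no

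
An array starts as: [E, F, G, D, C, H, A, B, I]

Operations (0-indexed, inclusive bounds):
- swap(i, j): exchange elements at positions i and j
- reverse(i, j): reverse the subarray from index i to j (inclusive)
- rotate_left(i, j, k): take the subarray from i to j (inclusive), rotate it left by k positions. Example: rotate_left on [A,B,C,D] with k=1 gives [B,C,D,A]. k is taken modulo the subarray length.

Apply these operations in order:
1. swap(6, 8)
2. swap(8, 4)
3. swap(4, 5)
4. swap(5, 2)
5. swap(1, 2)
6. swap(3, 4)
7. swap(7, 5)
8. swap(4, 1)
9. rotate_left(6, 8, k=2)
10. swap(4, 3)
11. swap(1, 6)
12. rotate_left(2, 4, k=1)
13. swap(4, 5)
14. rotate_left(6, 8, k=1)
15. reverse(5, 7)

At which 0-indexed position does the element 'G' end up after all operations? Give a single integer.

After 1 (swap(6, 8)): [E, F, G, D, C, H, I, B, A]
After 2 (swap(8, 4)): [E, F, G, D, A, H, I, B, C]
After 3 (swap(4, 5)): [E, F, G, D, H, A, I, B, C]
After 4 (swap(5, 2)): [E, F, A, D, H, G, I, B, C]
After 5 (swap(1, 2)): [E, A, F, D, H, G, I, B, C]
After 6 (swap(3, 4)): [E, A, F, H, D, G, I, B, C]
After 7 (swap(7, 5)): [E, A, F, H, D, B, I, G, C]
After 8 (swap(4, 1)): [E, D, F, H, A, B, I, G, C]
After 9 (rotate_left(6, 8, k=2)): [E, D, F, H, A, B, C, I, G]
After 10 (swap(4, 3)): [E, D, F, A, H, B, C, I, G]
After 11 (swap(1, 6)): [E, C, F, A, H, B, D, I, G]
After 12 (rotate_left(2, 4, k=1)): [E, C, A, H, F, B, D, I, G]
After 13 (swap(4, 5)): [E, C, A, H, B, F, D, I, G]
After 14 (rotate_left(6, 8, k=1)): [E, C, A, H, B, F, I, G, D]
After 15 (reverse(5, 7)): [E, C, A, H, B, G, I, F, D]

Answer: 5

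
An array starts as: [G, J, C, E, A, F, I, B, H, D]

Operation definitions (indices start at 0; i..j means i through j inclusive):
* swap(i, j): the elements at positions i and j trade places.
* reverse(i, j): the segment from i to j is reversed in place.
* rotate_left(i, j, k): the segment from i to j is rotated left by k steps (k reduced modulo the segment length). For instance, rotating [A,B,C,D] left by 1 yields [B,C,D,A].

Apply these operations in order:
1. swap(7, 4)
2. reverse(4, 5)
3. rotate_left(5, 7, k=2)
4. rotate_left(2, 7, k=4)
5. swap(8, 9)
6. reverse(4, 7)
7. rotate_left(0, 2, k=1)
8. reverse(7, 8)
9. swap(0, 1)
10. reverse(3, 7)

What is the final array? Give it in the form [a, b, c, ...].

After 1 (swap(7, 4)): [G, J, C, E, B, F, I, A, H, D]
After 2 (reverse(4, 5)): [G, J, C, E, F, B, I, A, H, D]
After 3 (rotate_left(5, 7, k=2)): [G, J, C, E, F, A, B, I, H, D]
After 4 (rotate_left(2, 7, k=4)): [G, J, B, I, C, E, F, A, H, D]
After 5 (swap(8, 9)): [G, J, B, I, C, E, F, A, D, H]
After 6 (reverse(4, 7)): [G, J, B, I, A, F, E, C, D, H]
After 7 (rotate_left(0, 2, k=1)): [J, B, G, I, A, F, E, C, D, H]
After 8 (reverse(7, 8)): [J, B, G, I, A, F, E, D, C, H]
After 9 (swap(0, 1)): [B, J, G, I, A, F, E, D, C, H]
After 10 (reverse(3, 7)): [B, J, G, D, E, F, A, I, C, H]

Answer: [B, J, G, D, E, F, A, I, C, H]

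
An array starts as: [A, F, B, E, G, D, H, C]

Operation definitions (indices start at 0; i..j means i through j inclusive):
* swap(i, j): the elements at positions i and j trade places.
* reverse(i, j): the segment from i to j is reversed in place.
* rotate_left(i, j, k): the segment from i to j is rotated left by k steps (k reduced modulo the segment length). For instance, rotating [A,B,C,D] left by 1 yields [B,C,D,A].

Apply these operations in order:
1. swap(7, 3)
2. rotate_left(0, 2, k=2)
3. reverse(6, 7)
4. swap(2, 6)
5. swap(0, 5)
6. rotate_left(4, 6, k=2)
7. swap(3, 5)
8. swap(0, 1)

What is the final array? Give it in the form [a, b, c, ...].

Answer: [A, D, E, G, F, C, B, H]

Derivation:
After 1 (swap(7, 3)): [A, F, B, C, G, D, H, E]
After 2 (rotate_left(0, 2, k=2)): [B, A, F, C, G, D, H, E]
After 3 (reverse(6, 7)): [B, A, F, C, G, D, E, H]
After 4 (swap(2, 6)): [B, A, E, C, G, D, F, H]
After 5 (swap(0, 5)): [D, A, E, C, G, B, F, H]
After 6 (rotate_left(4, 6, k=2)): [D, A, E, C, F, G, B, H]
After 7 (swap(3, 5)): [D, A, E, G, F, C, B, H]
After 8 (swap(0, 1)): [A, D, E, G, F, C, B, H]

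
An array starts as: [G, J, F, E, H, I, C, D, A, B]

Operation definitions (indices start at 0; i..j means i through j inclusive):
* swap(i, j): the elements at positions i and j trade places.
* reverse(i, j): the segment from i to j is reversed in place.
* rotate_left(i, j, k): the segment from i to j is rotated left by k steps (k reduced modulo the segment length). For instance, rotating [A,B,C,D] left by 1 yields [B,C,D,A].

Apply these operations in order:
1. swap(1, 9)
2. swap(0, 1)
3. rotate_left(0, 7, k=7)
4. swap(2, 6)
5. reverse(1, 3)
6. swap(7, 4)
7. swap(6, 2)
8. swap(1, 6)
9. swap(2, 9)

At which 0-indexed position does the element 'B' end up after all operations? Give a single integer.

Answer: 3

Derivation:
After 1 (swap(1, 9)): [G, B, F, E, H, I, C, D, A, J]
After 2 (swap(0, 1)): [B, G, F, E, H, I, C, D, A, J]
After 3 (rotate_left(0, 7, k=7)): [D, B, G, F, E, H, I, C, A, J]
After 4 (swap(2, 6)): [D, B, I, F, E, H, G, C, A, J]
After 5 (reverse(1, 3)): [D, F, I, B, E, H, G, C, A, J]
After 6 (swap(7, 4)): [D, F, I, B, C, H, G, E, A, J]
After 7 (swap(6, 2)): [D, F, G, B, C, H, I, E, A, J]
After 8 (swap(1, 6)): [D, I, G, B, C, H, F, E, A, J]
After 9 (swap(2, 9)): [D, I, J, B, C, H, F, E, A, G]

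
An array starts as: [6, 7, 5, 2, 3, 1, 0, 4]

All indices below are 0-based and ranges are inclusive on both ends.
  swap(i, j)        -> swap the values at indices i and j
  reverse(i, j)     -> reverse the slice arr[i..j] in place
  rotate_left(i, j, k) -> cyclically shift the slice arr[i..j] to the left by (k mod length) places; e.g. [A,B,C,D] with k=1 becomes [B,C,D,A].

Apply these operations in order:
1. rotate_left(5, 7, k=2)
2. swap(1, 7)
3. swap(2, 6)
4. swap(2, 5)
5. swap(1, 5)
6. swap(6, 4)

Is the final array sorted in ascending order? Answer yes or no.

Answer: no

Derivation:
After 1 (rotate_left(5, 7, k=2)): [6, 7, 5, 2, 3, 4, 1, 0]
After 2 (swap(1, 7)): [6, 0, 5, 2, 3, 4, 1, 7]
After 3 (swap(2, 6)): [6, 0, 1, 2, 3, 4, 5, 7]
After 4 (swap(2, 5)): [6, 0, 4, 2, 3, 1, 5, 7]
After 5 (swap(1, 5)): [6, 1, 4, 2, 3, 0, 5, 7]
After 6 (swap(6, 4)): [6, 1, 4, 2, 5, 0, 3, 7]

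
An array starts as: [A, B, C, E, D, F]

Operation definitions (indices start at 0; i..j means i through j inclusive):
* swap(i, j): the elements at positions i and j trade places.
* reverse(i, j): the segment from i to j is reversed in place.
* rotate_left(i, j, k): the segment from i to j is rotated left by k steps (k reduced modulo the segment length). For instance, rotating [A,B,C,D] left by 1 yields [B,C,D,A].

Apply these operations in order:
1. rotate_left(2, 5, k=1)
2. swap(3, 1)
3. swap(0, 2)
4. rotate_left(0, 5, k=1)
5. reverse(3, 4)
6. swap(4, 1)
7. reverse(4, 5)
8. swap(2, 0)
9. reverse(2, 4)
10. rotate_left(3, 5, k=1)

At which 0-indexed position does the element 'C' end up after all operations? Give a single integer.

Answer: 5

Derivation:
After 1 (rotate_left(2, 5, k=1)): [A, B, E, D, F, C]
After 2 (swap(3, 1)): [A, D, E, B, F, C]
After 3 (swap(0, 2)): [E, D, A, B, F, C]
After 4 (rotate_left(0, 5, k=1)): [D, A, B, F, C, E]
After 5 (reverse(3, 4)): [D, A, B, C, F, E]
After 6 (swap(4, 1)): [D, F, B, C, A, E]
After 7 (reverse(4, 5)): [D, F, B, C, E, A]
After 8 (swap(2, 0)): [B, F, D, C, E, A]
After 9 (reverse(2, 4)): [B, F, E, C, D, A]
After 10 (rotate_left(3, 5, k=1)): [B, F, E, D, A, C]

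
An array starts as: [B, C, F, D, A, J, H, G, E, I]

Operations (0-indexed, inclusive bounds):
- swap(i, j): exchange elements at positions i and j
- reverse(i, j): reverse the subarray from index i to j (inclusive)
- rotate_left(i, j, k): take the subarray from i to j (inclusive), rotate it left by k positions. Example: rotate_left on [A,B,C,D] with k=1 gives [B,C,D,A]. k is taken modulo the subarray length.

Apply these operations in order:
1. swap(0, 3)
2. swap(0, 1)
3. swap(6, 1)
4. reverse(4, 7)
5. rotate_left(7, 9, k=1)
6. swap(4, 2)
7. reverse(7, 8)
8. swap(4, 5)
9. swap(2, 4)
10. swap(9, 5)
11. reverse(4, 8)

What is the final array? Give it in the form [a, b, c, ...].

Answer: [C, H, D, B, E, I, J, A, G, F]

Derivation:
After 1 (swap(0, 3)): [D, C, F, B, A, J, H, G, E, I]
After 2 (swap(0, 1)): [C, D, F, B, A, J, H, G, E, I]
After 3 (swap(6, 1)): [C, H, F, B, A, J, D, G, E, I]
After 4 (reverse(4, 7)): [C, H, F, B, G, D, J, A, E, I]
After 5 (rotate_left(7, 9, k=1)): [C, H, F, B, G, D, J, E, I, A]
After 6 (swap(4, 2)): [C, H, G, B, F, D, J, E, I, A]
After 7 (reverse(7, 8)): [C, H, G, B, F, D, J, I, E, A]
After 8 (swap(4, 5)): [C, H, G, B, D, F, J, I, E, A]
After 9 (swap(2, 4)): [C, H, D, B, G, F, J, I, E, A]
After 10 (swap(9, 5)): [C, H, D, B, G, A, J, I, E, F]
After 11 (reverse(4, 8)): [C, H, D, B, E, I, J, A, G, F]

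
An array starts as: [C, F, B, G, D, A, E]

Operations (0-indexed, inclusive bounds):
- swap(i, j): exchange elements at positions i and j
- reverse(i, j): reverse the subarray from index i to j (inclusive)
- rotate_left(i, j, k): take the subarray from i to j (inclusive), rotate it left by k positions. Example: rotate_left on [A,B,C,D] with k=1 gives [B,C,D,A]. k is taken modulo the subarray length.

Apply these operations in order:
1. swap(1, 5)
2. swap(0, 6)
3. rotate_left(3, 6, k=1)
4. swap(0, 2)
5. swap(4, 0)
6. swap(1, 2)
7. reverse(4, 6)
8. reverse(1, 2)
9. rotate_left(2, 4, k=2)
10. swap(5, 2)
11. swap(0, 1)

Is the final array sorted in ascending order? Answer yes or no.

Answer: no

Derivation:
After 1 (swap(1, 5)): [C, A, B, G, D, F, E]
After 2 (swap(0, 6)): [E, A, B, G, D, F, C]
After 3 (rotate_left(3, 6, k=1)): [E, A, B, D, F, C, G]
After 4 (swap(0, 2)): [B, A, E, D, F, C, G]
After 5 (swap(4, 0)): [F, A, E, D, B, C, G]
After 6 (swap(1, 2)): [F, E, A, D, B, C, G]
After 7 (reverse(4, 6)): [F, E, A, D, G, C, B]
After 8 (reverse(1, 2)): [F, A, E, D, G, C, B]
After 9 (rotate_left(2, 4, k=2)): [F, A, G, E, D, C, B]
After 10 (swap(5, 2)): [F, A, C, E, D, G, B]
After 11 (swap(0, 1)): [A, F, C, E, D, G, B]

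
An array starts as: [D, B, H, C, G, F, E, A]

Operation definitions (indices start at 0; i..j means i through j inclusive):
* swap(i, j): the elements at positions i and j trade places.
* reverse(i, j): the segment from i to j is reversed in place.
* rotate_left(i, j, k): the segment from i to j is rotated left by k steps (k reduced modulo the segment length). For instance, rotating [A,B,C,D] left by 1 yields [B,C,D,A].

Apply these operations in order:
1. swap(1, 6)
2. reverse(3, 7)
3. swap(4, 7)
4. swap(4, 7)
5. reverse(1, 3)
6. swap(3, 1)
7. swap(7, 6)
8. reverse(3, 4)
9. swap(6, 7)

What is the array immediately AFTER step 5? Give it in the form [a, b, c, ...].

After 1 (swap(1, 6)): [D, E, H, C, G, F, B, A]
After 2 (reverse(3, 7)): [D, E, H, A, B, F, G, C]
After 3 (swap(4, 7)): [D, E, H, A, C, F, G, B]
After 4 (swap(4, 7)): [D, E, H, A, B, F, G, C]
After 5 (reverse(1, 3)): [D, A, H, E, B, F, G, C]

Answer: [D, A, H, E, B, F, G, C]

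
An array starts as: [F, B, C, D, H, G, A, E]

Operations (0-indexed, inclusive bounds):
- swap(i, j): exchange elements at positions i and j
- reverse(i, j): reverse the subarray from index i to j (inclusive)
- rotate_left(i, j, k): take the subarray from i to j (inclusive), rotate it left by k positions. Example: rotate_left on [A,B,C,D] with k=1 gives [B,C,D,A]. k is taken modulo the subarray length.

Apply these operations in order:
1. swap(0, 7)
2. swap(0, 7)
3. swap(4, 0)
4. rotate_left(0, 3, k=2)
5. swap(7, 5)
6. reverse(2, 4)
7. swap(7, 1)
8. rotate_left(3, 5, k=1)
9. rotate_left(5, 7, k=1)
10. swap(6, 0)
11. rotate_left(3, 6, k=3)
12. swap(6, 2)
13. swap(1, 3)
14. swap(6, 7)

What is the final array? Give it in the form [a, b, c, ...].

Answer: [D, C, A, G, H, E, B, F]

Derivation:
After 1 (swap(0, 7)): [E, B, C, D, H, G, A, F]
After 2 (swap(0, 7)): [F, B, C, D, H, G, A, E]
After 3 (swap(4, 0)): [H, B, C, D, F, G, A, E]
After 4 (rotate_left(0, 3, k=2)): [C, D, H, B, F, G, A, E]
After 5 (swap(7, 5)): [C, D, H, B, F, E, A, G]
After 6 (reverse(2, 4)): [C, D, F, B, H, E, A, G]
After 7 (swap(7, 1)): [C, G, F, B, H, E, A, D]
After 8 (rotate_left(3, 5, k=1)): [C, G, F, H, E, B, A, D]
After 9 (rotate_left(5, 7, k=1)): [C, G, F, H, E, A, D, B]
After 10 (swap(6, 0)): [D, G, F, H, E, A, C, B]
After 11 (rotate_left(3, 6, k=3)): [D, G, F, C, H, E, A, B]
After 12 (swap(6, 2)): [D, G, A, C, H, E, F, B]
After 13 (swap(1, 3)): [D, C, A, G, H, E, F, B]
After 14 (swap(6, 7)): [D, C, A, G, H, E, B, F]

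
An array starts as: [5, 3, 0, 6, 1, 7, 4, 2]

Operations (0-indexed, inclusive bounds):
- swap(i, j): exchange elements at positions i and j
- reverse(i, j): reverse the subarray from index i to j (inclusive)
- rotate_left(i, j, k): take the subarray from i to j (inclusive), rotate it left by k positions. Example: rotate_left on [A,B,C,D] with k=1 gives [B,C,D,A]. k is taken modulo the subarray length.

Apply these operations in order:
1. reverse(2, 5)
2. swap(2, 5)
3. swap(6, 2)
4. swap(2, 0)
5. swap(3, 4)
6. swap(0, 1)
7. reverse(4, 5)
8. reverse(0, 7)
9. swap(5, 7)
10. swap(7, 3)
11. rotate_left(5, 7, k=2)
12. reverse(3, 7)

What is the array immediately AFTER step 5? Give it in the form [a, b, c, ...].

After 1 (reverse(2, 5)): [5, 3, 7, 1, 6, 0, 4, 2]
After 2 (swap(2, 5)): [5, 3, 0, 1, 6, 7, 4, 2]
After 3 (swap(6, 2)): [5, 3, 4, 1, 6, 7, 0, 2]
After 4 (swap(2, 0)): [4, 3, 5, 1, 6, 7, 0, 2]
After 5 (swap(3, 4)): [4, 3, 5, 6, 1, 7, 0, 2]

Answer: [4, 3, 5, 6, 1, 7, 0, 2]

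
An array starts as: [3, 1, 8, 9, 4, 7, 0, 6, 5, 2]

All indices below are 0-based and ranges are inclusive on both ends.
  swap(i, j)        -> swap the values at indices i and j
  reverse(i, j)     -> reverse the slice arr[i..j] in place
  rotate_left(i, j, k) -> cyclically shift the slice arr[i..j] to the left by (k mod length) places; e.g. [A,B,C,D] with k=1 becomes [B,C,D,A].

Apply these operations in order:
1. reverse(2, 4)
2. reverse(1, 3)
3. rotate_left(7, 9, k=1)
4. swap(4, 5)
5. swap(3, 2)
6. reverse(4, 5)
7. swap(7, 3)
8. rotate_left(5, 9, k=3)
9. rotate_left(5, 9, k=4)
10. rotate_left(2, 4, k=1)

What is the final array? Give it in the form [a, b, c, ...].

After 1 (reverse(2, 4)): [3, 1, 4, 9, 8, 7, 0, 6, 5, 2]
After 2 (reverse(1, 3)): [3, 9, 4, 1, 8, 7, 0, 6, 5, 2]
After 3 (rotate_left(7, 9, k=1)): [3, 9, 4, 1, 8, 7, 0, 5, 2, 6]
After 4 (swap(4, 5)): [3, 9, 4, 1, 7, 8, 0, 5, 2, 6]
After 5 (swap(3, 2)): [3, 9, 1, 4, 7, 8, 0, 5, 2, 6]
After 6 (reverse(4, 5)): [3, 9, 1, 4, 8, 7, 0, 5, 2, 6]
After 7 (swap(7, 3)): [3, 9, 1, 5, 8, 7, 0, 4, 2, 6]
After 8 (rotate_left(5, 9, k=3)): [3, 9, 1, 5, 8, 2, 6, 7, 0, 4]
After 9 (rotate_left(5, 9, k=4)): [3, 9, 1, 5, 8, 4, 2, 6, 7, 0]
After 10 (rotate_left(2, 4, k=1)): [3, 9, 5, 8, 1, 4, 2, 6, 7, 0]

Answer: [3, 9, 5, 8, 1, 4, 2, 6, 7, 0]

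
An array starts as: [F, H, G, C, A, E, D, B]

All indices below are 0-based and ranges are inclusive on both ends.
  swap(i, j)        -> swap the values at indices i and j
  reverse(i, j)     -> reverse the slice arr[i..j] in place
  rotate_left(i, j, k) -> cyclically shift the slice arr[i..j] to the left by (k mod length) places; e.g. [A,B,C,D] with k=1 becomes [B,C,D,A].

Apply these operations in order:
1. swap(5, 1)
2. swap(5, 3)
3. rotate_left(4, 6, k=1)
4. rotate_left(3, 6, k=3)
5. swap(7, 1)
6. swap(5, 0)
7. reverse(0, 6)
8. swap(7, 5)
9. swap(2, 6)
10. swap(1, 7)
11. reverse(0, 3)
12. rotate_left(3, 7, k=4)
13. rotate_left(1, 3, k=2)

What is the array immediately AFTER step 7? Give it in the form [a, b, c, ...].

After 1 (swap(5, 1)): [F, E, G, C, A, H, D, B]
After 2 (swap(5, 3)): [F, E, G, H, A, C, D, B]
After 3 (rotate_left(4, 6, k=1)): [F, E, G, H, C, D, A, B]
After 4 (rotate_left(3, 6, k=3)): [F, E, G, A, H, C, D, B]
After 5 (swap(7, 1)): [F, B, G, A, H, C, D, E]
After 6 (swap(5, 0)): [C, B, G, A, H, F, D, E]
After 7 (reverse(0, 6)): [D, F, H, A, G, B, C, E]

Answer: [D, F, H, A, G, B, C, E]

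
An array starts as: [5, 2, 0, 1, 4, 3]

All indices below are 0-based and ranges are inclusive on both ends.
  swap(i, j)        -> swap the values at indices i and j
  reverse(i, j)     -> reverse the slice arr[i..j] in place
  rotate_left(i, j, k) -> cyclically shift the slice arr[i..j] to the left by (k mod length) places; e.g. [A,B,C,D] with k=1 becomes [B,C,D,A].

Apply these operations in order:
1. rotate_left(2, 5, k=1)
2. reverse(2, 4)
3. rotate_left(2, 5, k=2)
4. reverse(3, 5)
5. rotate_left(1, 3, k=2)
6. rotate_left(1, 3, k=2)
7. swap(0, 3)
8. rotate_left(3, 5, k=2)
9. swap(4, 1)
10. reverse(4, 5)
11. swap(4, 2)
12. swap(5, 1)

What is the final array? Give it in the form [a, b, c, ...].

After 1 (rotate_left(2, 5, k=1)): [5, 2, 1, 4, 3, 0]
After 2 (reverse(2, 4)): [5, 2, 3, 4, 1, 0]
After 3 (rotate_left(2, 5, k=2)): [5, 2, 1, 0, 3, 4]
After 4 (reverse(3, 5)): [5, 2, 1, 4, 3, 0]
After 5 (rotate_left(1, 3, k=2)): [5, 4, 2, 1, 3, 0]
After 6 (rotate_left(1, 3, k=2)): [5, 1, 4, 2, 3, 0]
After 7 (swap(0, 3)): [2, 1, 4, 5, 3, 0]
After 8 (rotate_left(3, 5, k=2)): [2, 1, 4, 0, 5, 3]
After 9 (swap(4, 1)): [2, 5, 4, 0, 1, 3]
After 10 (reverse(4, 5)): [2, 5, 4, 0, 3, 1]
After 11 (swap(4, 2)): [2, 5, 3, 0, 4, 1]
After 12 (swap(5, 1)): [2, 1, 3, 0, 4, 5]

Answer: [2, 1, 3, 0, 4, 5]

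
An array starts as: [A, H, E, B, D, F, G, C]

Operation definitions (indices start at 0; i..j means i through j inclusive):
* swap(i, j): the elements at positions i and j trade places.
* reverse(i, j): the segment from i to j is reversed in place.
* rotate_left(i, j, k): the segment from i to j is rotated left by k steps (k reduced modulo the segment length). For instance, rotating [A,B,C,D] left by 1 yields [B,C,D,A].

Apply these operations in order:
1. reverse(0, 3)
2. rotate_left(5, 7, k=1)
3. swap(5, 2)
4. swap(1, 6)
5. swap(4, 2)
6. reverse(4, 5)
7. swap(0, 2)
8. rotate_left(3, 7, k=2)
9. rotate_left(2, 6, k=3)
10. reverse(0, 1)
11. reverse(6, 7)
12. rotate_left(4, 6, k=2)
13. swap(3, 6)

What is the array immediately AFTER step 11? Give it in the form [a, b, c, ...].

After 1 (reverse(0, 3)): [B, E, H, A, D, F, G, C]
After 2 (rotate_left(5, 7, k=1)): [B, E, H, A, D, G, C, F]
After 3 (swap(5, 2)): [B, E, G, A, D, H, C, F]
After 4 (swap(1, 6)): [B, C, G, A, D, H, E, F]
After 5 (swap(4, 2)): [B, C, D, A, G, H, E, F]
After 6 (reverse(4, 5)): [B, C, D, A, H, G, E, F]
After 7 (swap(0, 2)): [D, C, B, A, H, G, E, F]
After 8 (rotate_left(3, 7, k=2)): [D, C, B, G, E, F, A, H]
After 9 (rotate_left(2, 6, k=3)): [D, C, F, A, B, G, E, H]
After 10 (reverse(0, 1)): [C, D, F, A, B, G, E, H]
After 11 (reverse(6, 7)): [C, D, F, A, B, G, H, E]

Answer: [C, D, F, A, B, G, H, E]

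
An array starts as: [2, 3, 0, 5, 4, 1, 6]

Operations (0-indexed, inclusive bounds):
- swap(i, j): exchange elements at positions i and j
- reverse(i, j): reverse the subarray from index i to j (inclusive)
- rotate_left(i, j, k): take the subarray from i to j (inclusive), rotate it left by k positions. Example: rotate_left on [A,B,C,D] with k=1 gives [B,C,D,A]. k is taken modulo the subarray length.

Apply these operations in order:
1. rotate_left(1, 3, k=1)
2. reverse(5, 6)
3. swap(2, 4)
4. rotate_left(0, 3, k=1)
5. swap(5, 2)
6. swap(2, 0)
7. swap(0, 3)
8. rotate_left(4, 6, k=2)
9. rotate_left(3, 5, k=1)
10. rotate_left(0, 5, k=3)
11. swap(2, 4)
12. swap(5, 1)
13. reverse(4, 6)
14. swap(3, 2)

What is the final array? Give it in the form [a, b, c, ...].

After 1 (rotate_left(1, 3, k=1)): [2, 0, 5, 3, 4, 1, 6]
After 2 (reverse(5, 6)): [2, 0, 5, 3, 4, 6, 1]
After 3 (swap(2, 4)): [2, 0, 4, 3, 5, 6, 1]
After 4 (rotate_left(0, 3, k=1)): [0, 4, 3, 2, 5, 6, 1]
After 5 (swap(5, 2)): [0, 4, 6, 2, 5, 3, 1]
After 6 (swap(2, 0)): [6, 4, 0, 2, 5, 3, 1]
After 7 (swap(0, 3)): [2, 4, 0, 6, 5, 3, 1]
After 8 (rotate_left(4, 6, k=2)): [2, 4, 0, 6, 1, 5, 3]
After 9 (rotate_left(3, 5, k=1)): [2, 4, 0, 1, 5, 6, 3]
After 10 (rotate_left(0, 5, k=3)): [1, 5, 6, 2, 4, 0, 3]
After 11 (swap(2, 4)): [1, 5, 4, 2, 6, 0, 3]
After 12 (swap(5, 1)): [1, 0, 4, 2, 6, 5, 3]
After 13 (reverse(4, 6)): [1, 0, 4, 2, 3, 5, 6]
After 14 (swap(3, 2)): [1, 0, 2, 4, 3, 5, 6]

Answer: [1, 0, 2, 4, 3, 5, 6]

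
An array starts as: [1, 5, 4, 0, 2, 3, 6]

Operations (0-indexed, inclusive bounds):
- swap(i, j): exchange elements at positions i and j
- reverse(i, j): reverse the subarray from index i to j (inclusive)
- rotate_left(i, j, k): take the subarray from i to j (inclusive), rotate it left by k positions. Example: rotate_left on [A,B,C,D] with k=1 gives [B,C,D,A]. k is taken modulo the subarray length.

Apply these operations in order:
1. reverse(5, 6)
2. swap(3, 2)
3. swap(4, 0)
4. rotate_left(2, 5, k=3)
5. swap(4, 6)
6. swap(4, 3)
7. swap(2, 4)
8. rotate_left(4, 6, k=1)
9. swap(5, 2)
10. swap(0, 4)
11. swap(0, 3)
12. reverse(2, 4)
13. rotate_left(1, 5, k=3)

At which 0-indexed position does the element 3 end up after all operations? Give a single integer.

Answer: 0

Derivation:
After 1 (reverse(5, 6)): [1, 5, 4, 0, 2, 6, 3]
After 2 (swap(3, 2)): [1, 5, 0, 4, 2, 6, 3]
After 3 (swap(4, 0)): [2, 5, 0, 4, 1, 6, 3]
After 4 (rotate_left(2, 5, k=3)): [2, 5, 6, 0, 4, 1, 3]
After 5 (swap(4, 6)): [2, 5, 6, 0, 3, 1, 4]
After 6 (swap(4, 3)): [2, 5, 6, 3, 0, 1, 4]
After 7 (swap(2, 4)): [2, 5, 0, 3, 6, 1, 4]
After 8 (rotate_left(4, 6, k=1)): [2, 5, 0, 3, 1, 4, 6]
After 9 (swap(5, 2)): [2, 5, 4, 3, 1, 0, 6]
After 10 (swap(0, 4)): [1, 5, 4, 3, 2, 0, 6]
After 11 (swap(0, 3)): [3, 5, 4, 1, 2, 0, 6]
After 12 (reverse(2, 4)): [3, 5, 2, 1, 4, 0, 6]
After 13 (rotate_left(1, 5, k=3)): [3, 4, 0, 5, 2, 1, 6]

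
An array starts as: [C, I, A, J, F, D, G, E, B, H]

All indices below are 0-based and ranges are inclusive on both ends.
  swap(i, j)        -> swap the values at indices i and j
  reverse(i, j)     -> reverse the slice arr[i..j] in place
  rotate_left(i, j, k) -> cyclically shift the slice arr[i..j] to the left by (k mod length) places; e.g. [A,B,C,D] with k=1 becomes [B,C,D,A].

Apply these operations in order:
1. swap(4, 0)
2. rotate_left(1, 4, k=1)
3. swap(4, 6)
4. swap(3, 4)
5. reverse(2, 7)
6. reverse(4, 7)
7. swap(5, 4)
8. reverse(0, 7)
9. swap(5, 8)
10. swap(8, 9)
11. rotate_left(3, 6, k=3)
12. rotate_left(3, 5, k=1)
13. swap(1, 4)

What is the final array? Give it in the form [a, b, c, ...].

Answer: [D, I, J, G, C, A, B, F, H, E]

Derivation:
After 1 (swap(4, 0)): [F, I, A, J, C, D, G, E, B, H]
After 2 (rotate_left(1, 4, k=1)): [F, A, J, C, I, D, G, E, B, H]
After 3 (swap(4, 6)): [F, A, J, C, G, D, I, E, B, H]
After 4 (swap(3, 4)): [F, A, J, G, C, D, I, E, B, H]
After 5 (reverse(2, 7)): [F, A, E, I, D, C, G, J, B, H]
After 6 (reverse(4, 7)): [F, A, E, I, J, G, C, D, B, H]
After 7 (swap(5, 4)): [F, A, E, I, G, J, C, D, B, H]
After 8 (reverse(0, 7)): [D, C, J, G, I, E, A, F, B, H]
After 9 (swap(5, 8)): [D, C, J, G, I, B, A, F, E, H]
After 10 (swap(8, 9)): [D, C, J, G, I, B, A, F, H, E]
After 11 (rotate_left(3, 6, k=3)): [D, C, J, A, G, I, B, F, H, E]
After 12 (rotate_left(3, 5, k=1)): [D, C, J, G, I, A, B, F, H, E]
After 13 (swap(1, 4)): [D, I, J, G, C, A, B, F, H, E]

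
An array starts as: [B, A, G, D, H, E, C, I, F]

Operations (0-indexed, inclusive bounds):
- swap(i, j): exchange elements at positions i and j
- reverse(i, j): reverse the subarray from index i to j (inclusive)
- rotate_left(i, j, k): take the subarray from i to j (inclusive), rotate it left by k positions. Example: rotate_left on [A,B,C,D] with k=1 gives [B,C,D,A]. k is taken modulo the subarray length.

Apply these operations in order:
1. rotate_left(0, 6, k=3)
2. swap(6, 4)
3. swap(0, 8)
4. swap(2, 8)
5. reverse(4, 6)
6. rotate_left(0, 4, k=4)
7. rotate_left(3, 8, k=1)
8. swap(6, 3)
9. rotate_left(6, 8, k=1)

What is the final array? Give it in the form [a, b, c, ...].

Answer: [B, F, H, I, A, G, E, D, C]

Derivation:
After 1 (rotate_left(0, 6, k=3)): [D, H, E, C, B, A, G, I, F]
After 2 (swap(6, 4)): [D, H, E, C, G, A, B, I, F]
After 3 (swap(0, 8)): [F, H, E, C, G, A, B, I, D]
After 4 (swap(2, 8)): [F, H, D, C, G, A, B, I, E]
After 5 (reverse(4, 6)): [F, H, D, C, B, A, G, I, E]
After 6 (rotate_left(0, 4, k=4)): [B, F, H, D, C, A, G, I, E]
After 7 (rotate_left(3, 8, k=1)): [B, F, H, C, A, G, I, E, D]
After 8 (swap(6, 3)): [B, F, H, I, A, G, C, E, D]
After 9 (rotate_left(6, 8, k=1)): [B, F, H, I, A, G, E, D, C]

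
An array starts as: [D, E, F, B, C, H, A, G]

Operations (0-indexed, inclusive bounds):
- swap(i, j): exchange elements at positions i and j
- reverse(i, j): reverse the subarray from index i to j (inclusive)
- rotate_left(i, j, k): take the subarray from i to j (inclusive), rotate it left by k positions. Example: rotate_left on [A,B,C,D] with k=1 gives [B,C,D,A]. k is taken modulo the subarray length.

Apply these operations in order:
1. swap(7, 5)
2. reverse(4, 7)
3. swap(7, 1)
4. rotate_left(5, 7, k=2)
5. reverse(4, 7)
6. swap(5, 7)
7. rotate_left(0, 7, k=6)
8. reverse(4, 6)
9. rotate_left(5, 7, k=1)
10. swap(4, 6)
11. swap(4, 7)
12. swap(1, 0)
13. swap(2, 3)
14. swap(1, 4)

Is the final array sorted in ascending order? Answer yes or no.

Answer: yes

Derivation:
After 1 (swap(7, 5)): [D, E, F, B, C, G, A, H]
After 2 (reverse(4, 7)): [D, E, F, B, H, A, G, C]
After 3 (swap(7, 1)): [D, C, F, B, H, A, G, E]
After 4 (rotate_left(5, 7, k=2)): [D, C, F, B, H, E, A, G]
After 5 (reverse(4, 7)): [D, C, F, B, G, A, E, H]
After 6 (swap(5, 7)): [D, C, F, B, G, H, E, A]
After 7 (rotate_left(0, 7, k=6)): [E, A, D, C, F, B, G, H]
After 8 (reverse(4, 6)): [E, A, D, C, G, B, F, H]
After 9 (rotate_left(5, 7, k=1)): [E, A, D, C, G, F, H, B]
After 10 (swap(4, 6)): [E, A, D, C, H, F, G, B]
After 11 (swap(4, 7)): [E, A, D, C, B, F, G, H]
After 12 (swap(1, 0)): [A, E, D, C, B, F, G, H]
After 13 (swap(2, 3)): [A, E, C, D, B, F, G, H]
After 14 (swap(1, 4)): [A, B, C, D, E, F, G, H]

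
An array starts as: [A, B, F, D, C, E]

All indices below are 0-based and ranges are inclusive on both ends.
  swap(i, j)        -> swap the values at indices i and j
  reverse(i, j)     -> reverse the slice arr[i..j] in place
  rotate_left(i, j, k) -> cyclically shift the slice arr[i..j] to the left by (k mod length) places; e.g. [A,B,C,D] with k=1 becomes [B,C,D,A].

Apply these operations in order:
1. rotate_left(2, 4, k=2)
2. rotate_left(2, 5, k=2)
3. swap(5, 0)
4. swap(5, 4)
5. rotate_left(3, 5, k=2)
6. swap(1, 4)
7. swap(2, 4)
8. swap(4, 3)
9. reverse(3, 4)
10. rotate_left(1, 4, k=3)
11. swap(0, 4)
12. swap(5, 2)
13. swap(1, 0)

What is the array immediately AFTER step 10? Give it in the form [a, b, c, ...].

Answer: [F, D, E, B, C, A]

Derivation:
After 1 (rotate_left(2, 4, k=2)): [A, B, C, F, D, E]
After 2 (rotate_left(2, 5, k=2)): [A, B, D, E, C, F]
After 3 (swap(5, 0)): [F, B, D, E, C, A]
After 4 (swap(5, 4)): [F, B, D, E, A, C]
After 5 (rotate_left(3, 5, k=2)): [F, B, D, C, E, A]
After 6 (swap(1, 4)): [F, E, D, C, B, A]
After 7 (swap(2, 4)): [F, E, B, C, D, A]
After 8 (swap(4, 3)): [F, E, B, D, C, A]
After 9 (reverse(3, 4)): [F, E, B, C, D, A]
After 10 (rotate_left(1, 4, k=3)): [F, D, E, B, C, A]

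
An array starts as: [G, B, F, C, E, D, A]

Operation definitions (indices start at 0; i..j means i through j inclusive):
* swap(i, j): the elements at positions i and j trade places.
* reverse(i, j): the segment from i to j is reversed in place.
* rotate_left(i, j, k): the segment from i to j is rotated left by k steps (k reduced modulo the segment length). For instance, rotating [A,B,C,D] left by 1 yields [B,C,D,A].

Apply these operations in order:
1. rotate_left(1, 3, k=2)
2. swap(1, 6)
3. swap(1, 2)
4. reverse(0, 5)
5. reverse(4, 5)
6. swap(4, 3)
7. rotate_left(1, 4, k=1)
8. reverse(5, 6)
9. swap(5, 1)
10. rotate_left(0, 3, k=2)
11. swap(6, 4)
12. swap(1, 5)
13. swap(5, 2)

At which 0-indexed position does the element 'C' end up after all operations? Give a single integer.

After 1 (rotate_left(1, 3, k=2)): [G, C, B, F, E, D, A]
After 2 (swap(1, 6)): [G, A, B, F, E, D, C]
After 3 (swap(1, 2)): [G, B, A, F, E, D, C]
After 4 (reverse(0, 5)): [D, E, F, A, B, G, C]
After 5 (reverse(4, 5)): [D, E, F, A, G, B, C]
After 6 (swap(4, 3)): [D, E, F, G, A, B, C]
After 7 (rotate_left(1, 4, k=1)): [D, F, G, A, E, B, C]
After 8 (reverse(5, 6)): [D, F, G, A, E, C, B]
After 9 (swap(5, 1)): [D, C, G, A, E, F, B]
After 10 (rotate_left(0, 3, k=2)): [G, A, D, C, E, F, B]
After 11 (swap(6, 4)): [G, A, D, C, B, F, E]
After 12 (swap(1, 5)): [G, F, D, C, B, A, E]
After 13 (swap(5, 2)): [G, F, A, C, B, D, E]

Answer: 3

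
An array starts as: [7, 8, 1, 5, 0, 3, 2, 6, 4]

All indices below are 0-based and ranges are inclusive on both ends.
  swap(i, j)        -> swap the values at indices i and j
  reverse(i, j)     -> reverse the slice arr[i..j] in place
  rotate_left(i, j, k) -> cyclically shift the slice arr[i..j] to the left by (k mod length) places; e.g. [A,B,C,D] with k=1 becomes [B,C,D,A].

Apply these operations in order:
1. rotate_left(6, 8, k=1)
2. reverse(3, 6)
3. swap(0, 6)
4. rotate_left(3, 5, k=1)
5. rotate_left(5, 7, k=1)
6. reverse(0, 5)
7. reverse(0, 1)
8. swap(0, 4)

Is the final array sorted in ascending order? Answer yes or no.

After 1 (rotate_left(6, 8, k=1)): [7, 8, 1, 5, 0, 3, 6, 4, 2]
After 2 (reverse(3, 6)): [7, 8, 1, 6, 3, 0, 5, 4, 2]
After 3 (swap(0, 6)): [5, 8, 1, 6, 3, 0, 7, 4, 2]
After 4 (rotate_left(3, 5, k=1)): [5, 8, 1, 3, 0, 6, 7, 4, 2]
After 5 (rotate_left(5, 7, k=1)): [5, 8, 1, 3, 0, 7, 4, 6, 2]
After 6 (reverse(0, 5)): [7, 0, 3, 1, 8, 5, 4, 6, 2]
After 7 (reverse(0, 1)): [0, 7, 3, 1, 8, 5, 4, 6, 2]
After 8 (swap(0, 4)): [8, 7, 3, 1, 0, 5, 4, 6, 2]

Answer: no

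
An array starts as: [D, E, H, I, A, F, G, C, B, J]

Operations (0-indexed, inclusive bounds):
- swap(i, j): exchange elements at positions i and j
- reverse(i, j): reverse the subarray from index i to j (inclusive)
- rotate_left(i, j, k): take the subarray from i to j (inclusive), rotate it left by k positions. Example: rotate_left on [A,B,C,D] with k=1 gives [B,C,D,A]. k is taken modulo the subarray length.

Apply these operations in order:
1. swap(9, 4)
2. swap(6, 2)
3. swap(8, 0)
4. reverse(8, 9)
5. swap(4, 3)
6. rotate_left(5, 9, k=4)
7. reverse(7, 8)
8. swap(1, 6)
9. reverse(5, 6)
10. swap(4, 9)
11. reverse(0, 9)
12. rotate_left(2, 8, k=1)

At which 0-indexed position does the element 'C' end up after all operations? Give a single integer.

After 1 (swap(9, 4)): [D, E, H, I, J, F, G, C, B, A]
After 2 (swap(6, 2)): [D, E, G, I, J, F, H, C, B, A]
After 3 (swap(8, 0)): [B, E, G, I, J, F, H, C, D, A]
After 4 (reverse(8, 9)): [B, E, G, I, J, F, H, C, A, D]
After 5 (swap(4, 3)): [B, E, G, J, I, F, H, C, A, D]
After 6 (rotate_left(5, 9, k=4)): [B, E, G, J, I, D, F, H, C, A]
After 7 (reverse(7, 8)): [B, E, G, J, I, D, F, C, H, A]
After 8 (swap(1, 6)): [B, F, G, J, I, D, E, C, H, A]
After 9 (reverse(5, 6)): [B, F, G, J, I, E, D, C, H, A]
After 10 (swap(4, 9)): [B, F, G, J, A, E, D, C, H, I]
After 11 (reverse(0, 9)): [I, H, C, D, E, A, J, G, F, B]
After 12 (rotate_left(2, 8, k=1)): [I, H, D, E, A, J, G, F, C, B]

Answer: 8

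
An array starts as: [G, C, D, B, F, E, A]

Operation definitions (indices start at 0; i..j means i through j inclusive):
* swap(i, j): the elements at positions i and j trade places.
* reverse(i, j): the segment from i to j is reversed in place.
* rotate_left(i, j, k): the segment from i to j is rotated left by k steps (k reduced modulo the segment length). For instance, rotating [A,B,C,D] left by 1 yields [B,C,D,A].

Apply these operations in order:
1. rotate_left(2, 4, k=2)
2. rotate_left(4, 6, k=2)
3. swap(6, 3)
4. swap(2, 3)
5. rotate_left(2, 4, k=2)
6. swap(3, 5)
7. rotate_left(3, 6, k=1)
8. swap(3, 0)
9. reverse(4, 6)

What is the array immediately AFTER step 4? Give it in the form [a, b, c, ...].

Answer: [G, C, E, F, A, B, D]

Derivation:
After 1 (rotate_left(2, 4, k=2)): [G, C, F, D, B, E, A]
After 2 (rotate_left(4, 6, k=2)): [G, C, F, D, A, B, E]
After 3 (swap(6, 3)): [G, C, F, E, A, B, D]
After 4 (swap(2, 3)): [G, C, E, F, A, B, D]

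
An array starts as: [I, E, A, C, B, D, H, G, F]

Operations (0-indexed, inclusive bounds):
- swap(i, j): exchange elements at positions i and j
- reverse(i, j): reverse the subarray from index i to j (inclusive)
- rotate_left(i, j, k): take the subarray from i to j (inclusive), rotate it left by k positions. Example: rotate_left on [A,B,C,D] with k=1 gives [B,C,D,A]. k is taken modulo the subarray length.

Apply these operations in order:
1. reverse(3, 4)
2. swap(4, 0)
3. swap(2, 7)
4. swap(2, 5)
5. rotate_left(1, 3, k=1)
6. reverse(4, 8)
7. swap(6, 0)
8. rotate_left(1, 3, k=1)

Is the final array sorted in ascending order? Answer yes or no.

Answer: no

Derivation:
After 1 (reverse(3, 4)): [I, E, A, B, C, D, H, G, F]
After 2 (swap(4, 0)): [C, E, A, B, I, D, H, G, F]
After 3 (swap(2, 7)): [C, E, G, B, I, D, H, A, F]
After 4 (swap(2, 5)): [C, E, D, B, I, G, H, A, F]
After 5 (rotate_left(1, 3, k=1)): [C, D, B, E, I, G, H, A, F]
After 6 (reverse(4, 8)): [C, D, B, E, F, A, H, G, I]
After 7 (swap(6, 0)): [H, D, B, E, F, A, C, G, I]
After 8 (rotate_left(1, 3, k=1)): [H, B, E, D, F, A, C, G, I]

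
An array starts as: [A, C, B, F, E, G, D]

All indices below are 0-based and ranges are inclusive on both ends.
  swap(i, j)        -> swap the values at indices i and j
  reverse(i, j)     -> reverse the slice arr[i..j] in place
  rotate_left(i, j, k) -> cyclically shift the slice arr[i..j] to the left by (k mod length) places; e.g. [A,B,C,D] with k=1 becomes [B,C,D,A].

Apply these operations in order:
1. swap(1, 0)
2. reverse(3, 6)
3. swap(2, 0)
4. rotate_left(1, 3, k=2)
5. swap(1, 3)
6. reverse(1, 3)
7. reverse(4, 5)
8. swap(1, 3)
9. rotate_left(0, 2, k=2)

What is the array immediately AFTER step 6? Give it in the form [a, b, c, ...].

After 1 (swap(1, 0)): [C, A, B, F, E, G, D]
After 2 (reverse(3, 6)): [C, A, B, D, G, E, F]
After 3 (swap(2, 0)): [B, A, C, D, G, E, F]
After 4 (rotate_left(1, 3, k=2)): [B, D, A, C, G, E, F]
After 5 (swap(1, 3)): [B, C, A, D, G, E, F]
After 6 (reverse(1, 3)): [B, D, A, C, G, E, F]

Answer: [B, D, A, C, G, E, F]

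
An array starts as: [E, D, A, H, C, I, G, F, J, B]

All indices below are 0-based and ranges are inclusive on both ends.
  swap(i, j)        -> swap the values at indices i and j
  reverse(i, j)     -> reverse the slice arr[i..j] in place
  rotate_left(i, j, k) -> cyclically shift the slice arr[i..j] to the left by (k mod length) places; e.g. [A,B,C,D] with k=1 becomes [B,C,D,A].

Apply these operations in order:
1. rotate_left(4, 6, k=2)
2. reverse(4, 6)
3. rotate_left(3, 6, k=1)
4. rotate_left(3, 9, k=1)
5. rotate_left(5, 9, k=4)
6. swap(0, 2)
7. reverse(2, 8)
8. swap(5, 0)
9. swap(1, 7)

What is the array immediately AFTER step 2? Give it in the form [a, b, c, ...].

Answer: [E, D, A, H, I, C, G, F, J, B]

Derivation:
After 1 (rotate_left(4, 6, k=2)): [E, D, A, H, G, C, I, F, J, B]
After 2 (reverse(4, 6)): [E, D, A, H, I, C, G, F, J, B]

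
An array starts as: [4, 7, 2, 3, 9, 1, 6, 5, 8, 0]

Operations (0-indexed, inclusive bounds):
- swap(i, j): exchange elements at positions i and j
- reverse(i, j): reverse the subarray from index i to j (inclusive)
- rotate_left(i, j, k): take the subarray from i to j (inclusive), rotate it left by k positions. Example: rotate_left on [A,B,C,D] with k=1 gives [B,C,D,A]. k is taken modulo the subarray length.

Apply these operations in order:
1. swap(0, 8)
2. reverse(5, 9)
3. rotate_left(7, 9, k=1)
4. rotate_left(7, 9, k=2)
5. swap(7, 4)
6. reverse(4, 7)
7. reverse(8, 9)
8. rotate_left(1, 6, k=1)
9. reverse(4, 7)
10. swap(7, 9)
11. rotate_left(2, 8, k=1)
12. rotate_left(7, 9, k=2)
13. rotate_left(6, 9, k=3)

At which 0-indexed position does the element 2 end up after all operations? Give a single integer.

Answer: 1

Derivation:
After 1 (swap(0, 8)): [8, 7, 2, 3, 9, 1, 6, 5, 4, 0]
After 2 (reverse(5, 9)): [8, 7, 2, 3, 9, 0, 4, 5, 6, 1]
After 3 (rotate_left(7, 9, k=1)): [8, 7, 2, 3, 9, 0, 4, 6, 1, 5]
After 4 (rotate_left(7, 9, k=2)): [8, 7, 2, 3, 9, 0, 4, 5, 6, 1]
After 5 (swap(7, 4)): [8, 7, 2, 3, 5, 0, 4, 9, 6, 1]
After 6 (reverse(4, 7)): [8, 7, 2, 3, 9, 4, 0, 5, 6, 1]
After 7 (reverse(8, 9)): [8, 7, 2, 3, 9, 4, 0, 5, 1, 6]
After 8 (rotate_left(1, 6, k=1)): [8, 2, 3, 9, 4, 0, 7, 5, 1, 6]
After 9 (reverse(4, 7)): [8, 2, 3, 9, 5, 7, 0, 4, 1, 6]
After 10 (swap(7, 9)): [8, 2, 3, 9, 5, 7, 0, 6, 1, 4]
After 11 (rotate_left(2, 8, k=1)): [8, 2, 9, 5, 7, 0, 6, 1, 3, 4]
After 12 (rotate_left(7, 9, k=2)): [8, 2, 9, 5, 7, 0, 6, 4, 1, 3]
After 13 (rotate_left(6, 9, k=3)): [8, 2, 9, 5, 7, 0, 3, 6, 4, 1]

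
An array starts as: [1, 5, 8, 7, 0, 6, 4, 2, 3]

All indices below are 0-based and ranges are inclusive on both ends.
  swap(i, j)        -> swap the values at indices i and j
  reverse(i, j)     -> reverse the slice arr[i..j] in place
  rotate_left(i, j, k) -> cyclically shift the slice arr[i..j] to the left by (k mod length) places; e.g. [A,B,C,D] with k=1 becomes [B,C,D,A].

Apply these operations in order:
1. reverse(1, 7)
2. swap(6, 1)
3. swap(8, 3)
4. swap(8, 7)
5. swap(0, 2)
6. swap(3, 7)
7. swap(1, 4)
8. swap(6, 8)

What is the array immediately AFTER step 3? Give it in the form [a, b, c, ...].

Answer: [1, 8, 4, 3, 0, 7, 2, 5, 6]

Derivation:
After 1 (reverse(1, 7)): [1, 2, 4, 6, 0, 7, 8, 5, 3]
After 2 (swap(6, 1)): [1, 8, 4, 6, 0, 7, 2, 5, 3]
After 3 (swap(8, 3)): [1, 8, 4, 3, 0, 7, 2, 5, 6]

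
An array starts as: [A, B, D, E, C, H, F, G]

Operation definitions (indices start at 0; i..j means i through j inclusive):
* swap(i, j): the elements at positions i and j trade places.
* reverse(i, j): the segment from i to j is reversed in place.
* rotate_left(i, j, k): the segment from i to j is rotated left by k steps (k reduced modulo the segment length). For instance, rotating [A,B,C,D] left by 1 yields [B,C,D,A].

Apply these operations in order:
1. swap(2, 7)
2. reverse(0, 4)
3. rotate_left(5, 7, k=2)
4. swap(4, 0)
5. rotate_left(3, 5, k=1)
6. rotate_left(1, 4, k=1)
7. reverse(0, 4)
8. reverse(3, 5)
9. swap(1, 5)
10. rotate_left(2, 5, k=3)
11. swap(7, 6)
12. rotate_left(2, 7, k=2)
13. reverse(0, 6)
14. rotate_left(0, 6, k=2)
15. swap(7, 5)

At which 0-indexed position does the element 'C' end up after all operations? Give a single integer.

Answer: 5

Derivation:
After 1 (swap(2, 7)): [A, B, G, E, C, H, F, D]
After 2 (reverse(0, 4)): [C, E, G, B, A, H, F, D]
After 3 (rotate_left(5, 7, k=2)): [C, E, G, B, A, D, H, F]
After 4 (swap(4, 0)): [A, E, G, B, C, D, H, F]
After 5 (rotate_left(3, 5, k=1)): [A, E, G, C, D, B, H, F]
After 6 (rotate_left(1, 4, k=1)): [A, G, C, D, E, B, H, F]
After 7 (reverse(0, 4)): [E, D, C, G, A, B, H, F]
After 8 (reverse(3, 5)): [E, D, C, B, A, G, H, F]
After 9 (swap(1, 5)): [E, G, C, B, A, D, H, F]
After 10 (rotate_left(2, 5, k=3)): [E, G, D, C, B, A, H, F]
After 11 (swap(7, 6)): [E, G, D, C, B, A, F, H]
After 12 (rotate_left(2, 7, k=2)): [E, G, B, A, F, H, D, C]
After 13 (reverse(0, 6)): [D, H, F, A, B, G, E, C]
After 14 (rotate_left(0, 6, k=2)): [F, A, B, G, E, D, H, C]
After 15 (swap(7, 5)): [F, A, B, G, E, C, H, D]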